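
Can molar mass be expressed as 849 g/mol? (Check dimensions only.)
Yes

molar mass has SI base units: kg / mol
g/mol reduces to the same SI base units, so it is a valid unit for molar mass.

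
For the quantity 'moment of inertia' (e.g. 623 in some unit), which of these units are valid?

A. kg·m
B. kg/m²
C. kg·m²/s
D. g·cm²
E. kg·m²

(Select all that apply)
D, E

moment of inertia has SI base units: kg * m^2

Checking each option against kg * m^2:
  A. kg·m: ✗ does not match
  B. kg/m²: ✗ does not match
  C. kg·m²/s: ✗ does not match
  D. g·cm²: ✓ matches
  E. kg·m²: ✓ matches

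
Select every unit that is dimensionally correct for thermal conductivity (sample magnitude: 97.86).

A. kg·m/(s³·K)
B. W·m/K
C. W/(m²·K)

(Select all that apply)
A

thermal conductivity has SI base units: kg * m / (s^3 * K)

Checking each option against kg * m / (s^3 * K):
  A. kg·m/(s³·K): ✓ matches
  B. W·m/K: ✗ does not match
  C. W/(m²·K): ✗ does not match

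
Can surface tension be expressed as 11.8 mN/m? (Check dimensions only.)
Yes

surface tension has SI base units: kg / s^2
mN/m reduces to the same SI base units, so it is a valid unit for surface tension.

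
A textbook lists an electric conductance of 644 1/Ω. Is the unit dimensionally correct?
Yes

electric conductance has SI base units: A^2 * s^3 / (kg * m^2)
1/Ω reduces to the same SI base units, so it is a valid unit for electric conductance.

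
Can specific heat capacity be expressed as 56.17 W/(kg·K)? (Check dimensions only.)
No

specific heat capacity has SI base units: m^2 / (s^2 * K)
W/(kg·K) does NOT reduce to m^2 / (s^2 * K); a valid unit for specific heat capacity would be e.g. J/(kg·K).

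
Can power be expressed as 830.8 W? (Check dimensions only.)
Yes

power has SI base units: kg * m^2 / s^3
W reduces to the same SI base units, so it is a valid unit for power.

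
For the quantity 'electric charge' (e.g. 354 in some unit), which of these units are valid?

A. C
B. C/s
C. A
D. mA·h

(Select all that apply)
A, D

electric charge has SI base units: A * s

Checking each option against A * s:
  A. C: ✓ matches
  B. C/s: ✗ does not match
  C. A: ✗ does not match
  D. mA·h: ✓ matches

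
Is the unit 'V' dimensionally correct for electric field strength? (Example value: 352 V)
No

electric field strength has SI base units: kg * m / (A * s^3)
V does NOT reduce to kg * m / (A * s^3); a valid unit for electric field strength would be e.g. V/m.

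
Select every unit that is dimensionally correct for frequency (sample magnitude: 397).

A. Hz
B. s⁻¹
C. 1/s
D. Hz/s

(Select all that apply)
A, B, C

frequency has SI base units: 1 / s

Checking each option against 1 / s:
  A. Hz: ✓ matches
  B. s⁻¹: ✓ matches
  C. 1/s: ✓ matches
  D. Hz/s: ✗ does not match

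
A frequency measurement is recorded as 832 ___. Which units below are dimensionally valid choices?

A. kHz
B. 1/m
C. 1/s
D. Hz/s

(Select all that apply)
A, C

frequency has SI base units: 1 / s

Checking each option against 1 / s:
  A. kHz: ✓ matches
  B. 1/m: ✗ does not match
  C. 1/s: ✓ matches
  D. Hz/s: ✗ does not match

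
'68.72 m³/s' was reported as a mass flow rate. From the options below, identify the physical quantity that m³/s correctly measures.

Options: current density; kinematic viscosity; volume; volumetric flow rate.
volumetric flow rate

mass flow rate should have units dimensionally equivalent to kg / s (e.g. kg/s).
The given unit 'm³/s' reduces to m^3 / s. Of the listed options, that is the dimensionality of volumetric flow rate.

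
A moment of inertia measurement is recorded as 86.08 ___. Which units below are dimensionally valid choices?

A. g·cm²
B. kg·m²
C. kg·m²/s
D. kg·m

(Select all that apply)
A, B

moment of inertia has SI base units: kg * m^2

Checking each option against kg * m^2:
  A. g·cm²: ✓ matches
  B. kg·m²: ✓ matches
  C. kg·m²/s: ✗ does not match
  D. kg·m: ✗ does not match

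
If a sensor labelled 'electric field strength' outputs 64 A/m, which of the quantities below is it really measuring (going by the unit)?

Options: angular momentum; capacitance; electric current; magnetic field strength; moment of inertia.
magnetic field strength

electric field strength should have units dimensionally equivalent to kg * m / (A * s^3) (e.g. V/m).
The given unit 'A/m' reduces to A / m. Of the listed options, that is the dimensionality of magnetic field strength.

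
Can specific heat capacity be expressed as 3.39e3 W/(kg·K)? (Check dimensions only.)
No

specific heat capacity has SI base units: m^2 / (s^2 * K)
W/(kg·K) does NOT reduce to m^2 / (s^2 * K); a valid unit for specific heat capacity would be e.g. J/(kg·K).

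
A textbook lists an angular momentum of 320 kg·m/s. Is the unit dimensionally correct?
No

angular momentum has SI base units: kg * m^2 / s
kg·m/s does NOT reduce to kg * m^2 / s; a valid unit for angular momentum would be e.g. kg·m²/s.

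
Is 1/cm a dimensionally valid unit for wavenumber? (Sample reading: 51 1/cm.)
Yes

wavenumber has SI base units: 1 / m
1/cm reduces to the same SI base units, so it is a valid unit for wavenumber.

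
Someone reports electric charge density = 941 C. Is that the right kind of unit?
No

electric charge density has SI base units: A * s / m^3
C does NOT reduce to A * s / m^3; a valid unit for electric charge density would be e.g. C/m³.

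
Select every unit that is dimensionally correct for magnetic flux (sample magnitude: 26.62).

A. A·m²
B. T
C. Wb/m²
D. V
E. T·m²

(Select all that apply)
E

magnetic flux has SI base units: kg * m^2 / (A * s^2)

Checking each option against kg * m^2 / (A * s^2):
  A. A·m²: ✗ does not match
  B. T: ✗ does not match
  C. Wb/m²: ✗ does not match
  D. V: ✗ does not match
  E. T·m²: ✓ matches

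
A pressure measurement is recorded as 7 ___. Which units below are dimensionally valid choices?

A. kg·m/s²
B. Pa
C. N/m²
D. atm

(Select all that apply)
B, C, D

pressure has SI base units: kg / (m * s^2)

Checking each option against kg / (m * s^2):
  A. kg·m/s²: ✗ does not match
  B. Pa: ✓ matches
  C. N/m²: ✓ matches
  D. atm: ✓ matches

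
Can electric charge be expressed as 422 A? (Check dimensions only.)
No

electric charge has SI base units: A * s
A does NOT reduce to A * s; a valid unit for electric charge would be e.g. C.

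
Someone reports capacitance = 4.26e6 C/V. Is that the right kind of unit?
Yes

capacitance has SI base units: A^2 * s^4 / (kg * m^2)
C/V reduces to the same SI base units, so it is a valid unit for capacitance.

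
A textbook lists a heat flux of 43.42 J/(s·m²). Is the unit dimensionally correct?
Yes

heat flux has SI base units: kg / s^3
J/(s·m²) reduces to the same SI base units, so it is a valid unit for heat flux.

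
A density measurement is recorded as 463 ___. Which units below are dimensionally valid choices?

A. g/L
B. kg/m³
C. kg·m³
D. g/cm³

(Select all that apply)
A, B, D

density has SI base units: kg / m^3

Checking each option against kg / m^3:
  A. g/L: ✓ matches
  B. kg/m³: ✓ matches
  C. kg·m³: ✗ does not match
  D. g/cm³: ✓ matches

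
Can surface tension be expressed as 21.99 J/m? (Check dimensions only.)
No

surface tension has SI base units: kg / s^2
J/m does NOT reduce to kg / s^2; a valid unit for surface tension would be e.g. N/m.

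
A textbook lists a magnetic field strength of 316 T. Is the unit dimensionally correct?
No

magnetic field strength has SI base units: A / m
T does NOT reduce to A / m; a valid unit for magnetic field strength would be e.g. A/m.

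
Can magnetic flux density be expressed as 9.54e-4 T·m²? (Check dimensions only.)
No

magnetic flux density has SI base units: kg / (A * s^2)
T·m² does NOT reduce to kg / (A * s^2); a valid unit for magnetic flux density would be e.g. T.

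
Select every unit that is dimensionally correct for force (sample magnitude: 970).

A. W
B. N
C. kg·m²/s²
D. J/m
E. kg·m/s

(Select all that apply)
B, D

force has SI base units: kg * m / s^2

Checking each option against kg * m / s^2:
  A. W: ✗ does not match
  B. N: ✓ matches
  C. kg·m²/s²: ✗ does not match
  D. J/m: ✓ matches
  E. kg·m/s: ✗ does not match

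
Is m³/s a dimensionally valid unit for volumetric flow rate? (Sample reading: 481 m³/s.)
Yes

volumetric flow rate has SI base units: m^3 / s
m³/s reduces to the same SI base units, so it is a valid unit for volumetric flow rate.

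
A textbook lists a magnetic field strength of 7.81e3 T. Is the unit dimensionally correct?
No

magnetic field strength has SI base units: A / m
T does NOT reduce to A / m; a valid unit for magnetic field strength would be e.g. A/m.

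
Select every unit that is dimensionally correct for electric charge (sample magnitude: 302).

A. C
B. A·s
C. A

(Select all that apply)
A, B

electric charge has SI base units: A * s

Checking each option against A * s:
  A. C: ✓ matches
  B. A·s: ✓ matches
  C. A: ✗ does not match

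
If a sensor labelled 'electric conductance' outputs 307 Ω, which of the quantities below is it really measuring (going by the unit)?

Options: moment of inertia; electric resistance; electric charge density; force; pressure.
electric resistance

electric conductance should have units dimensionally equivalent to A^2 * s^3 / (kg * m^2) (e.g. S).
The given unit 'Ω' reduces to kg * m^2 / (A^2 * s^3). Of the listed options, that is the dimensionality of electric resistance.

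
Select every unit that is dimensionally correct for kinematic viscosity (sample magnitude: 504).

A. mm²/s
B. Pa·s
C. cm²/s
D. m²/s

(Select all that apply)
A, C, D

kinematic viscosity has SI base units: m^2 / s

Checking each option against m^2 / s:
  A. mm²/s: ✓ matches
  B. Pa·s: ✗ does not match
  C. cm²/s: ✓ matches
  D. m²/s: ✓ matches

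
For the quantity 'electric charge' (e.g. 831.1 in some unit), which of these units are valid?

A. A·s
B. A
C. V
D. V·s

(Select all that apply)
A

electric charge has SI base units: A * s

Checking each option against A * s:
  A. A·s: ✓ matches
  B. A: ✗ does not match
  C. V: ✗ does not match
  D. V·s: ✗ does not match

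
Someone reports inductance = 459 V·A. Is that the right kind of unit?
No

inductance has SI base units: kg * m^2 / (A^2 * s^2)
V·A does NOT reduce to kg * m^2 / (A^2 * s^2); a valid unit for inductance would be e.g. H.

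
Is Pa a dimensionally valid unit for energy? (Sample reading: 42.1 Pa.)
No

energy has SI base units: kg * m^2 / s^2
Pa does NOT reduce to kg * m^2 / s^2; a valid unit for energy would be e.g. J.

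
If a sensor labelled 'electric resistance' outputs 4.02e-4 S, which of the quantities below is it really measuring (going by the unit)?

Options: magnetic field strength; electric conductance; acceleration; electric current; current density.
electric conductance

electric resistance should have units dimensionally equivalent to kg * m^2 / (A^2 * s^3) (e.g. Ω).
The given unit 'S' reduces to A^2 * s^3 / (kg * m^2). Of the listed options, that is the dimensionality of electric conductance.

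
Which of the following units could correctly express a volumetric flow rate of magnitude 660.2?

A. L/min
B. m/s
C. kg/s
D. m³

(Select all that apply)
A

volumetric flow rate has SI base units: m^3 / s

Checking each option against m^3 / s:
  A. L/min: ✓ matches
  B. m/s: ✗ does not match
  C. kg/s: ✗ does not match
  D. m³: ✗ does not match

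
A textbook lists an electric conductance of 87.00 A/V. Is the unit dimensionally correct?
Yes

electric conductance has SI base units: A^2 * s^3 / (kg * m^2)
A/V reduces to the same SI base units, so it is a valid unit for electric conductance.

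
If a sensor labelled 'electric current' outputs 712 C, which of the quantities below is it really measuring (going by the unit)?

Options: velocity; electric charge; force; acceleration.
electric charge

electric current should have units dimensionally equivalent to A (e.g. A).
The given unit 'C' reduces to A * s. Of the listed options, that is the dimensionality of electric charge.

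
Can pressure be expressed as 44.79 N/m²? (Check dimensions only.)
Yes

pressure has SI base units: kg / (m * s^2)
N/m² reduces to the same SI base units, so it is a valid unit for pressure.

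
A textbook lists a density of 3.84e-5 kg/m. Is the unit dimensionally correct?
No

density has SI base units: kg / m^3
kg/m does NOT reduce to kg / m^3; a valid unit for density would be e.g. kg/m³.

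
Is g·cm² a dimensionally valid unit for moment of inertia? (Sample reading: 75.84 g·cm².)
Yes

moment of inertia has SI base units: kg * m^2
g·cm² reduces to the same SI base units, so it is a valid unit for moment of inertia.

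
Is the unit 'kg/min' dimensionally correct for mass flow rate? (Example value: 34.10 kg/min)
Yes

mass flow rate has SI base units: kg / s
kg/min reduces to the same SI base units, so it is a valid unit for mass flow rate.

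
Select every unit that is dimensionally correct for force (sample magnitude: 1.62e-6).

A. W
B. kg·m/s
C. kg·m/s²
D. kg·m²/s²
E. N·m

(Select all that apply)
C

force has SI base units: kg * m / s^2

Checking each option against kg * m / s^2:
  A. W: ✗ does not match
  B. kg·m/s: ✗ does not match
  C. kg·m/s²: ✓ matches
  D. kg·m²/s²: ✗ does not match
  E. N·m: ✗ does not match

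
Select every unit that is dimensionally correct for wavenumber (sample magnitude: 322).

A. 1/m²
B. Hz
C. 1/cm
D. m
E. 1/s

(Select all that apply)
C

wavenumber has SI base units: 1 / m

Checking each option against 1 / m:
  A. 1/m²: ✗ does not match
  B. Hz: ✗ does not match
  C. 1/cm: ✓ matches
  D. m: ✗ does not match
  E. 1/s: ✗ does not match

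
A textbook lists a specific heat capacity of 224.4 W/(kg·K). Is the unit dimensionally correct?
No

specific heat capacity has SI base units: m^2 / (s^2 * K)
W/(kg·K) does NOT reduce to m^2 / (s^2 * K); a valid unit for specific heat capacity would be e.g. J/(kg·K).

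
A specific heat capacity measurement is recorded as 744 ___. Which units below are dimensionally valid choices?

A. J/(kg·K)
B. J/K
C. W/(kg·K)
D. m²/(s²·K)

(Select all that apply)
A, D

specific heat capacity has SI base units: m^2 / (s^2 * K)

Checking each option against m^2 / (s^2 * K):
  A. J/(kg·K): ✓ matches
  B. J/K: ✗ does not match
  C. W/(kg·K): ✗ does not match
  D. m²/(s²·K): ✓ matches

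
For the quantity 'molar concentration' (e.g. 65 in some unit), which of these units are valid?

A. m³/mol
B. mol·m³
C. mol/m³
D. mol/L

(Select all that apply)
C, D

molar concentration has SI base units: mol / m^3

Checking each option against mol / m^3:
  A. m³/mol: ✗ does not match
  B. mol·m³: ✗ does not match
  C. mol/m³: ✓ matches
  D. mol/L: ✓ matches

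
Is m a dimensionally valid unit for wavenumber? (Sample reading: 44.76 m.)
No

wavenumber has SI base units: 1 / m
m does NOT reduce to 1 / m; a valid unit for wavenumber would be e.g. 1/m.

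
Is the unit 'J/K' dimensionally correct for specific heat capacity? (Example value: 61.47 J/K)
No

specific heat capacity has SI base units: m^2 / (s^2 * K)
J/K does NOT reduce to m^2 / (s^2 * K); a valid unit for specific heat capacity would be e.g. J/(kg·K).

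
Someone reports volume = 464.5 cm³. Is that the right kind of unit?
Yes

volume has SI base units: m^3
cm³ reduces to the same SI base units, so it is a valid unit for volume.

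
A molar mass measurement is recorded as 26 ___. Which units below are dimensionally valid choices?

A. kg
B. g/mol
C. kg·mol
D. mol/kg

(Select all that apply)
B

molar mass has SI base units: kg / mol

Checking each option against kg / mol:
  A. kg: ✗ does not match
  B. g/mol: ✓ matches
  C. kg·mol: ✗ does not match
  D. mol/kg: ✗ does not match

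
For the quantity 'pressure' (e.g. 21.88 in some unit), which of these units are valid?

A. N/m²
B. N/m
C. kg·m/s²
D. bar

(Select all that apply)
A, D

pressure has SI base units: kg / (m * s^2)

Checking each option against kg / (m * s^2):
  A. N/m²: ✓ matches
  B. N/m: ✗ does not match
  C. kg·m/s²: ✗ does not match
  D. bar: ✓ matches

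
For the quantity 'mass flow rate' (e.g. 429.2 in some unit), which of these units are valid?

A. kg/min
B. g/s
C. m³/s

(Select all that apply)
A, B

mass flow rate has SI base units: kg / s

Checking each option against kg / s:
  A. kg/min: ✓ matches
  B. g/s: ✓ matches
  C. m³/s: ✗ does not match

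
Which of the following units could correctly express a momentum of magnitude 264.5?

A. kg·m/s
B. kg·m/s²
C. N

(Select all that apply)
A

momentum has SI base units: kg * m / s

Checking each option against kg * m / s:
  A. kg·m/s: ✓ matches
  B. kg·m/s²: ✗ does not match
  C. N: ✗ does not match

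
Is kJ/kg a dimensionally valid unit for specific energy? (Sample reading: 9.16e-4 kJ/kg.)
Yes

specific energy has SI base units: m^2 / s^2
kJ/kg reduces to the same SI base units, so it is a valid unit for specific energy.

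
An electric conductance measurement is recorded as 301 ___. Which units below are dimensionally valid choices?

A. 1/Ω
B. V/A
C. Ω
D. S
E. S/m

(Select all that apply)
A, D

electric conductance has SI base units: A^2 * s^3 / (kg * m^2)

Checking each option against A^2 * s^3 / (kg * m^2):
  A. 1/Ω: ✓ matches
  B. V/A: ✗ does not match
  C. Ω: ✗ does not match
  D. S: ✓ matches
  E. S/m: ✗ does not match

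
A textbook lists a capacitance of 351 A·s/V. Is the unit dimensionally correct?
Yes

capacitance has SI base units: A^2 * s^4 / (kg * m^2)
A·s/V reduces to the same SI base units, so it is a valid unit for capacitance.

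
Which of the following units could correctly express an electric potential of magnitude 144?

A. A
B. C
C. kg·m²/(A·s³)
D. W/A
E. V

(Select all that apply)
C, D, E

electric potential has SI base units: kg * m^2 / (A * s^3)

Checking each option against kg * m^2 / (A * s^3):
  A. A: ✗ does not match
  B. C: ✗ does not match
  C. kg·m²/(A·s³): ✓ matches
  D. W/A: ✓ matches
  E. V: ✓ matches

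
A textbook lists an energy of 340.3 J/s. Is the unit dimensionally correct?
No

energy has SI base units: kg * m^2 / s^2
J/s does NOT reduce to kg * m^2 / s^2; a valid unit for energy would be e.g. J.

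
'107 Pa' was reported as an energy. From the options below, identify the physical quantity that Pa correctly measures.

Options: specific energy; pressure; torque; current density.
pressure

energy should have units dimensionally equivalent to kg * m^2 / s^2 (e.g. J).
The given unit 'Pa' reduces to kg / (m * s^2). Of the listed options, that is the dimensionality of pressure.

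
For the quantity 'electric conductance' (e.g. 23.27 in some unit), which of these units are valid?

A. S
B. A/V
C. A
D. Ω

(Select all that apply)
A, B

electric conductance has SI base units: A^2 * s^3 / (kg * m^2)

Checking each option against A^2 * s^3 / (kg * m^2):
  A. S: ✓ matches
  B. A/V: ✓ matches
  C. A: ✗ does not match
  D. Ω: ✗ does not match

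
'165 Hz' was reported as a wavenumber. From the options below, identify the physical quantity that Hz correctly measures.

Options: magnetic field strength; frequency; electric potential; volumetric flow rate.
frequency

wavenumber should have units dimensionally equivalent to 1 / m (e.g. 1/m).
The given unit 'Hz' reduces to 1 / s. Of the listed options, that is the dimensionality of frequency.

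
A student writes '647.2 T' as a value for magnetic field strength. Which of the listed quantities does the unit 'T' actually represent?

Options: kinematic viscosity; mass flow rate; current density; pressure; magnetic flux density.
magnetic flux density

magnetic field strength should have units dimensionally equivalent to A / m (e.g. A/m).
The given unit 'T' reduces to kg / (A * s^2). Of the listed options, that is the dimensionality of magnetic flux density.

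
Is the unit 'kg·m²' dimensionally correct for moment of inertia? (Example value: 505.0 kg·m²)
Yes

moment of inertia has SI base units: kg * m^2
kg·m² reduces to the same SI base units, so it is a valid unit for moment of inertia.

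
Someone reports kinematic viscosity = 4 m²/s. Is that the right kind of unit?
Yes

kinematic viscosity has SI base units: m^2 / s
m²/s reduces to the same SI base units, so it is a valid unit for kinematic viscosity.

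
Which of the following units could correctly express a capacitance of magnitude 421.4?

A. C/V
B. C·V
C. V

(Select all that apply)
A

capacitance has SI base units: A^2 * s^4 / (kg * m^2)

Checking each option against A^2 * s^4 / (kg * m^2):
  A. C/V: ✓ matches
  B. C·V: ✗ does not match
  C. V: ✗ does not match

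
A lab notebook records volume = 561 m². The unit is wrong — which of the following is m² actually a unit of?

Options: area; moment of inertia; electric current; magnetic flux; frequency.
area

volume should have units dimensionally equivalent to m^3 (e.g. m³).
The given unit 'm²' reduces to m^2. Of the listed options, that is the dimensionality of area.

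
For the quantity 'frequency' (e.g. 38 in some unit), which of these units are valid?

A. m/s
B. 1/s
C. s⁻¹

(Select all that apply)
B, C

frequency has SI base units: 1 / s

Checking each option against 1 / s:
  A. m/s: ✗ does not match
  B. 1/s: ✓ matches
  C. s⁻¹: ✓ matches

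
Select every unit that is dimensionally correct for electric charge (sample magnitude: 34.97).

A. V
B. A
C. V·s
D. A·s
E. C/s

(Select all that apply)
D

electric charge has SI base units: A * s

Checking each option against A * s:
  A. V: ✗ does not match
  B. A: ✗ does not match
  C. V·s: ✗ does not match
  D. A·s: ✓ matches
  E. C/s: ✗ does not match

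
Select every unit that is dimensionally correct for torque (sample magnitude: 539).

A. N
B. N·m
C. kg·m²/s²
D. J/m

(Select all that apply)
B, C

torque has SI base units: kg * m^2 / s^2

Checking each option against kg * m^2 / s^2:
  A. N: ✗ does not match
  B. N·m: ✓ matches
  C. kg·m²/s²: ✓ matches
  D. J/m: ✗ does not match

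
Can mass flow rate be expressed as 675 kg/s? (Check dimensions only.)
Yes

mass flow rate has SI base units: kg / s
kg/s reduces to the same SI base units, so it is a valid unit for mass flow rate.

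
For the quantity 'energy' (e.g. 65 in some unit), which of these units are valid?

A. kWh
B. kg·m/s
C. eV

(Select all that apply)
A, C

energy has SI base units: kg * m^2 / s^2

Checking each option against kg * m^2 / s^2:
  A. kWh: ✓ matches
  B. kg·m/s: ✗ does not match
  C. eV: ✓ matches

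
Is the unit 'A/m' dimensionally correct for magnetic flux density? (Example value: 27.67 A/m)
No

magnetic flux density has SI base units: kg / (A * s^2)
A/m does NOT reduce to kg / (A * s^2); a valid unit for magnetic flux density would be e.g. T.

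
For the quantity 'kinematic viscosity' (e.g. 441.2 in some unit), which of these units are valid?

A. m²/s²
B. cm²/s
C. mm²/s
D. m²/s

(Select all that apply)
B, C, D

kinematic viscosity has SI base units: m^2 / s

Checking each option against m^2 / s:
  A. m²/s²: ✗ does not match
  B. cm²/s: ✓ matches
  C. mm²/s: ✓ matches
  D. m²/s: ✓ matches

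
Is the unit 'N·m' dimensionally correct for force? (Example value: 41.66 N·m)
No

force has SI base units: kg * m / s^2
N·m does NOT reduce to kg * m / s^2; a valid unit for force would be e.g. N.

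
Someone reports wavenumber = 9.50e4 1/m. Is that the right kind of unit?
Yes

wavenumber has SI base units: 1 / m
1/m reduces to the same SI base units, so it is a valid unit for wavenumber.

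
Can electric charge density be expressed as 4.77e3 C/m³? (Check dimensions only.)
Yes

electric charge density has SI base units: A * s / m^3
C/m³ reduces to the same SI base units, so it is a valid unit for electric charge density.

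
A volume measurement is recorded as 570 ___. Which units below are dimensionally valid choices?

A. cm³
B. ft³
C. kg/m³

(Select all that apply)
A, B

volume has SI base units: m^3

Checking each option against m^3:
  A. cm³: ✓ matches
  B. ft³: ✓ matches
  C. kg/m³: ✗ does not match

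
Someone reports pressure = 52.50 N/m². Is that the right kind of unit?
Yes

pressure has SI base units: kg / (m * s^2)
N/m² reduces to the same SI base units, so it is a valid unit for pressure.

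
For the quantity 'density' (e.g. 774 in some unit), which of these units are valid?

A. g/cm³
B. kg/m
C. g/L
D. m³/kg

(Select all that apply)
A, C

density has SI base units: kg / m^3

Checking each option against kg / m^3:
  A. g/cm³: ✓ matches
  B. kg/m: ✗ does not match
  C. g/L: ✓ matches
  D. m³/kg: ✗ does not match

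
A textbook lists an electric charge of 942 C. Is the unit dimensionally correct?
Yes

electric charge has SI base units: A * s
C reduces to the same SI base units, so it is a valid unit for electric charge.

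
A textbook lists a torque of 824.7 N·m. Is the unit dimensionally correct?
Yes

torque has SI base units: kg * m^2 / s^2
N·m reduces to the same SI base units, so it is a valid unit for torque.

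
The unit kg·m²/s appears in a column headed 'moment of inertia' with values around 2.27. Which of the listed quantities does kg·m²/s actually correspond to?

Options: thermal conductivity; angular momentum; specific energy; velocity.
angular momentum

moment of inertia should have units dimensionally equivalent to kg * m^2 (e.g. kg·m²).
The given unit 'kg·m²/s' reduces to kg * m^2 / s. Of the listed options, that is the dimensionality of angular momentum.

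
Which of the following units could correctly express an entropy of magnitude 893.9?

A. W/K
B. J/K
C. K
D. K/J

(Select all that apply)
B

entropy has SI base units: kg * m^2 / (s^2 * K)

Checking each option against kg * m^2 / (s^2 * K):
  A. W/K: ✗ does not match
  B. J/K: ✓ matches
  C. K: ✗ does not match
  D. K/J: ✗ does not match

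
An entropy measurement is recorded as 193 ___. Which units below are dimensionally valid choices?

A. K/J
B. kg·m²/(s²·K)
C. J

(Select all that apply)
B

entropy has SI base units: kg * m^2 / (s^2 * K)

Checking each option against kg * m^2 / (s^2 * K):
  A. K/J: ✗ does not match
  B. kg·m²/(s²·K): ✓ matches
  C. J: ✗ does not match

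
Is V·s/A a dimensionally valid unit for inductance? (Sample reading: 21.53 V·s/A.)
Yes

inductance has SI base units: kg * m^2 / (A^2 * s^2)
V·s/A reduces to the same SI base units, so it is a valid unit for inductance.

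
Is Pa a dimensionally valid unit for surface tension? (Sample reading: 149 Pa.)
No

surface tension has SI base units: kg / s^2
Pa does NOT reduce to kg / s^2; a valid unit for surface tension would be e.g. N/m.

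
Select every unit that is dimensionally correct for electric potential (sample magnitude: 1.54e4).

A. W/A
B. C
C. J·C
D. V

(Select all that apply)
A, D

electric potential has SI base units: kg * m^2 / (A * s^3)

Checking each option against kg * m^2 / (A * s^3):
  A. W/A: ✓ matches
  B. C: ✗ does not match
  C. J·C: ✗ does not match
  D. V: ✓ matches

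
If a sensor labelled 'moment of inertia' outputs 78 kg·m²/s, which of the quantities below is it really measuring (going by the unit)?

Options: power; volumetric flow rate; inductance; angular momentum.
angular momentum

moment of inertia should have units dimensionally equivalent to kg * m^2 (e.g. kg·m²).
The given unit 'kg·m²/s' reduces to kg * m^2 / s. Of the listed options, that is the dimensionality of angular momentum.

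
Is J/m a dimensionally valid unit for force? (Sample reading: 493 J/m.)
Yes

force has SI base units: kg * m / s^2
J/m reduces to the same SI base units, so it is a valid unit for force.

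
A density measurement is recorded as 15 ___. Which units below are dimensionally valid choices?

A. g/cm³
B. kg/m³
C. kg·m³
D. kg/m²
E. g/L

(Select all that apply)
A, B, E

density has SI base units: kg / m^3

Checking each option against kg / m^3:
  A. g/cm³: ✓ matches
  B. kg/m³: ✓ matches
  C. kg·m³: ✗ does not match
  D. kg/m²: ✗ does not match
  E. g/L: ✓ matches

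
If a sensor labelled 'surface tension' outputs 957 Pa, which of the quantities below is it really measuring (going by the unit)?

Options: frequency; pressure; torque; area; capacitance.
pressure

surface tension should have units dimensionally equivalent to kg / s^2 (e.g. N/m).
The given unit 'Pa' reduces to kg / (m * s^2). Of the listed options, that is the dimensionality of pressure.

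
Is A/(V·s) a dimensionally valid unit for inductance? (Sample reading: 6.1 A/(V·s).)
No

inductance has SI base units: kg * m^2 / (A^2 * s^2)
A/(V·s) does NOT reduce to kg * m^2 / (A^2 * s^2); a valid unit for inductance would be e.g. H.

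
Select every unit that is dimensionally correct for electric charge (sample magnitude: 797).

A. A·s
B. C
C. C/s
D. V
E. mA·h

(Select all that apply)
A, B, E

electric charge has SI base units: A * s

Checking each option against A * s:
  A. A·s: ✓ matches
  B. C: ✓ matches
  C. C/s: ✗ does not match
  D. V: ✗ does not match
  E. mA·h: ✓ matches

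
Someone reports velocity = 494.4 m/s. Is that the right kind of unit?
Yes

velocity has SI base units: m / s
m/s reduces to the same SI base units, so it is a valid unit for velocity.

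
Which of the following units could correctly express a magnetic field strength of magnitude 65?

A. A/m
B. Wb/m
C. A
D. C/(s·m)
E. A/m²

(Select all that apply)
A, D

magnetic field strength has SI base units: A / m

Checking each option against A / m:
  A. A/m: ✓ matches
  B. Wb/m: ✗ does not match
  C. A: ✗ does not match
  D. C/(s·m): ✓ matches
  E. A/m²: ✗ does not match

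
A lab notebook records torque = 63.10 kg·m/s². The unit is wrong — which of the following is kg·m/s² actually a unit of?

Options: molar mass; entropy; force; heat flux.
force

torque should have units dimensionally equivalent to kg * m^2 / s^2 (e.g. N·m).
The given unit 'kg·m/s²' reduces to kg * m / s^2. Of the listed options, that is the dimensionality of force.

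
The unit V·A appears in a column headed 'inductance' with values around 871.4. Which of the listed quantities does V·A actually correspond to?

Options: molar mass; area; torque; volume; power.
power

inductance should have units dimensionally equivalent to kg * m^2 / (A^2 * s^2) (e.g. H).
The given unit 'V·A' reduces to kg * m^2 / s^3. Of the listed options, that is the dimensionality of power.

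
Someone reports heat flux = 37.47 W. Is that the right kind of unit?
No

heat flux has SI base units: kg / s^3
W does NOT reduce to kg / s^3; a valid unit for heat flux would be e.g. W/m².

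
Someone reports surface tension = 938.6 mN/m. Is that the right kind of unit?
Yes

surface tension has SI base units: kg / s^2
mN/m reduces to the same SI base units, so it is a valid unit for surface tension.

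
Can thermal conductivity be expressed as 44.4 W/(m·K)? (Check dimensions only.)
Yes

thermal conductivity has SI base units: kg * m / (s^3 * K)
W/(m·K) reduces to the same SI base units, so it is a valid unit for thermal conductivity.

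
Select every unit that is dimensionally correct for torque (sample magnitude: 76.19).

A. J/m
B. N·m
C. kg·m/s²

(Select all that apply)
B

torque has SI base units: kg * m^2 / s^2

Checking each option against kg * m^2 / s^2:
  A. J/m: ✗ does not match
  B. N·m: ✓ matches
  C. kg·m/s²: ✗ does not match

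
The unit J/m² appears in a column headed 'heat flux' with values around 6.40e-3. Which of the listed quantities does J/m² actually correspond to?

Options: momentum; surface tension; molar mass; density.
surface tension

heat flux should have units dimensionally equivalent to kg / s^3 (e.g. W/m²).
The given unit 'J/m²' reduces to kg / s^2. Of the listed options, that is the dimensionality of surface tension.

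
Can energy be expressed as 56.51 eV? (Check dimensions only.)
Yes

energy has SI base units: kg * m^2 / s^2
eV reduces to the same SI base units, so it is a valid unit for energy.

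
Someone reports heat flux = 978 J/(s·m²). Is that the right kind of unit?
Yes

heat flux has SI base units: kg / s^3
J/(s·m²) reduces to the same SI base units, so it is a valid unit for heat flux.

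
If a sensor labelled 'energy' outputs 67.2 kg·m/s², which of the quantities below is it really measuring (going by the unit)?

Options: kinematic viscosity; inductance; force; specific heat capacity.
force

energy should have units dimensionally equivalent to kg * m^2 / s^2 (e.g. J).
The given unit 'kg·m/s²' reduces to kg * m / s^2. Of the listed options, that is the dimensionality of force.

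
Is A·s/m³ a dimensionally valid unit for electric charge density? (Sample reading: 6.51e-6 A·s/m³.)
Yes

electric charge density has SI base units: A * s / m^3
A·s/m³ reduces to the same SI base units, so it is a valid unit for electric charge density.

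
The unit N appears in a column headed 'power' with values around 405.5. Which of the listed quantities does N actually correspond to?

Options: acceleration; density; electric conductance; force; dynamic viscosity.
force

power should have units dimensionally equivalent to kg * m^2 / s^3 (e.g. W).
The given unit 'N' reduces to kg * m / s^2. Of the listed options, that is the dimensionality of force.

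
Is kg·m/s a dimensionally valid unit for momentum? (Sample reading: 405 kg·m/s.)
Yes

momentum has SI base units: kg * m / s
kg·m/s reduces to the same SI base units, so it is a valid unit for momentum.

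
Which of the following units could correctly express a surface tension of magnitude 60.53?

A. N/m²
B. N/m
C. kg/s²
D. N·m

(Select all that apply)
B, C

surface tension has SI base units: kg / s^2

Checking each option against kg / s^2:
  A. N/m²: ✗ does not match
  B. N/m: ✓ matches
  C. kg/s²: ✓ matches
  D. N·m: ✗ does not match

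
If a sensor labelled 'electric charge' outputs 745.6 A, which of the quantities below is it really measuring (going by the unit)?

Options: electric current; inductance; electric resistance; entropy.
electric current

electric charge should have units dimensionally equivalent to A * s (e.g. C).
The given unit 'A' reduces to A. Of the listed options, that is the dimensionality of electric current.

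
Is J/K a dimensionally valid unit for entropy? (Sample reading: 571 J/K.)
Yes

entropy has SI base units: kg * m^2 / (s^2 * K)
J/K reduces to the same SI base units, so it is a valid unit for entropy.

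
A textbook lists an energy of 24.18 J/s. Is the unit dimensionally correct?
No

energy has SI base units: kg * m^2 / s^2
J/s does NOT reduce to kg * m^2 / s^2; a valid unit for energy would be e.g. J.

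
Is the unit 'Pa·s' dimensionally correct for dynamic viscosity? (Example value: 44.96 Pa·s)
Yes

dynamic viscosity has SI base units: kg / (m * s)
Pa·s reduces to the same SI base units, so it is a valid unit for dynamic viscosity.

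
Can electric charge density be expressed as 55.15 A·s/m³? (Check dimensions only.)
Yes

electric charge density has SI base units: A * s / m^3
A·s/m³ reduces to the same SI base units, so it is a valid unit for electric charge density.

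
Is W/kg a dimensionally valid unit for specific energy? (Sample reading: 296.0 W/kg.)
No

specific energy has SI base units: m^2 / s^2
W/kg does NOT reduce to m^2 / s^2; a valid unit for specific energy would be e.g. J/kg.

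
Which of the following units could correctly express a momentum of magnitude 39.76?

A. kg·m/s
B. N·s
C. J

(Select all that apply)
A, B

momentum has SI base units: kg * m / s

Checking each option against kg * m / s:
  A. kg·m/s: ✓ matches
  B. N·s: ✓ matches
  C. J: ✗ does not match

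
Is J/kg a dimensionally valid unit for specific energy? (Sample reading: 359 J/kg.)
Yes

specific energy has SI base units: m^2 / s^2
J/kg reduces to the same SI base units, so it is a valid unit for specific energy.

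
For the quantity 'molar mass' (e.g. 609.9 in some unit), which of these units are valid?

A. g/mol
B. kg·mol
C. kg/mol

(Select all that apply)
A, C

molar mass has SI base units: kg / mol

Checking each option against kg / mol:
  A. g/mol: ✓ matches
  B. kg·mol: ✗ does not match
  C. kg/mol: ✓ matches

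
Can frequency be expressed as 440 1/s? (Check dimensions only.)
Yes

frequency has SI base units: 1 / s
1/s reduces to the same SI base units, so it is a valid unit for frequency.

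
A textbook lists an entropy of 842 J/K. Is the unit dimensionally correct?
Yes

entropy has SI base units: kg * m^2 / (s^2 * K)
J/K reduces to the same SI base units, so it is a valid unit for entropy.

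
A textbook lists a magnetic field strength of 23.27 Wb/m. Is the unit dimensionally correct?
No

magnetic field strength has SI base units: A / m
Wb/m does NOT reduce to A / m; a valid unit for magnetic field strength would be e.g. A/m.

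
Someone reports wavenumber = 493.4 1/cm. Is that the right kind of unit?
Yes

wavenumber has SI base units: 1 / m
1/cm reduces to the same SI base units, so it is a valid unit for wavenumber.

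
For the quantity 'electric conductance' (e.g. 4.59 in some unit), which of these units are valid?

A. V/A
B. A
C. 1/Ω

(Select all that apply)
C

electric conductance has SI base units: A^2 * s^3 / (kg * m^2)

Checking each option against A^2 * s^3 / (kg * m^2):
  A. V/A: ✗ does not match
  B. A: ✗ does not match
  C. 1/Ω: ✓ matches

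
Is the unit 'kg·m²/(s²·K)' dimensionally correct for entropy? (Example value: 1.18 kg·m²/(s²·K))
Yes

entropy has SI base units: kg * m^2 / (s^2 * K)
kg·m²/(s²·K) reduces to the same SI base units, so it is a valid unit for entropy.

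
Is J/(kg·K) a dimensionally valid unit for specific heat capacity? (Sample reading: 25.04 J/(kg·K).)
Yes

specific heat capacity has SI base units: m^2 / (s^2 * K)
J/(kg·K) reduces to the same SI base units, so it is a valid unit for specific heat capacity.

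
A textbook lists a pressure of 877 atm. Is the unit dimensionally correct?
Yes

pressure has SI base units: kg / (m * s^2)
atm reduces to the same SI base units, so it is a valid unit for pressure.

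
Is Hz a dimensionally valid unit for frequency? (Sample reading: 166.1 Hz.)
Yes

frequency has SI base units: 1 / s
Hz reduces to the same SI base units, so it is a valid unit for frequency.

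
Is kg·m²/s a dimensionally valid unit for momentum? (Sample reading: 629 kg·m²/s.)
No

momentum has SI base units: kg * m / s
kg·m²/s does NOT reduce to kg * m / s; a valid unit for momentum would be e.g. kg·m/s.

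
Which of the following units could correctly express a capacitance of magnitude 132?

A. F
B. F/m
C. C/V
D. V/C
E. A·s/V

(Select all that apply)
A, C, E

capacitance has SI base units: A^2 * s^4 / (kg * m^2)

Checking each option against A^2 * s^4 / (kg * m^2):
  A. F: ✓ matches
  B. F/m: ✗ does not match
  C. C/V: ✓ matches
  D. V/C: ✗ does not match
  E. A·s/V: ✓ matches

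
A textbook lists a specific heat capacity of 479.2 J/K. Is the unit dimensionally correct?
No

specific heat capacity has SI base units: m^2 / (s^2 * K)
J/K does NOT reduce to m^2 / (s^2 * K); a valid unit for specific heat capacity would be e.g. J/(kg·K).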